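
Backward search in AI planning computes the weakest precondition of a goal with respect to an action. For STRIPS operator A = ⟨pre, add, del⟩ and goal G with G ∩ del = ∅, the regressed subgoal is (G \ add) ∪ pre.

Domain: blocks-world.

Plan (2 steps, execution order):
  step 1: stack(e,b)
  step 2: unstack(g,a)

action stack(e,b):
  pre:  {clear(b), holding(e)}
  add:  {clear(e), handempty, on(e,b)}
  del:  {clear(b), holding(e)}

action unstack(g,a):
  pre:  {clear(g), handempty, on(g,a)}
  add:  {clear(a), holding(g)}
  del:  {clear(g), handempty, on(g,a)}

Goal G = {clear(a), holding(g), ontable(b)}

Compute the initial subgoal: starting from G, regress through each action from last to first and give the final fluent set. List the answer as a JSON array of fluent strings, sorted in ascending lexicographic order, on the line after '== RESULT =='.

Regress step by step:
  through step 2 (unstack(g,a)): drop {clear(a), holding(g)}, keep {ontable(b)}, require {clear(g), handempty, on(g,a)}
    → {clear(g), handempty, on(g,a), ontable(b)}
  through step 1 (stack(e,b)): drop {handempty}, keep {clear(g), on(g,a), ontable(b)}, require {clear(b), holding(e)}
    → {clear(b), clear(g), holding(e), on(g,a), ontable(b)}

== RESULT ==
["clear(b)", "clear(g)", "holding(e)", "on(g,a)", "ontable(b)"]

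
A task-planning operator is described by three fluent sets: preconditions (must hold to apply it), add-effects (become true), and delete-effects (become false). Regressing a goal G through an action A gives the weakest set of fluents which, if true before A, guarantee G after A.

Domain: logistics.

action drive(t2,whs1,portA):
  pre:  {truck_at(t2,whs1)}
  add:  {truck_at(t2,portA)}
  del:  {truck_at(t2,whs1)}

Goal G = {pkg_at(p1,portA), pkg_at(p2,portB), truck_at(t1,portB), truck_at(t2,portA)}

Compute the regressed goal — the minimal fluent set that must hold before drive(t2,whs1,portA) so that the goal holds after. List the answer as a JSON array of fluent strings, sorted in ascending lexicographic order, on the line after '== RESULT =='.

Regress:
  G ∩ del = {}  (empty — regression defined)
  G \ add = {pkg_at(p1,portA), pkg_at(p2,portB), truck_at(t1,portB), truck_at(t2,portA)} \ {truck_at(t2,portA)} = {pkg_at(p1,portA), pkg_at(p2,portB), truck_at(t1,portB)}
  ∪ pre   = {pkg_at(p1,portA), pkg_at(p2,portB), truck_at(t1,portB)} ∪ {truck_at(t2,whs1)}
          = {pkg_at(p1,portA), pkg_at(p2,portB), truck_at(t1,portB), truck_at(t2,whs1)}

== RESULT ==
["pkg_at(p1,portA)", "pkg_at(p2,portB)", "truck_at(t1,portB)", "truck_at(t2,whs1)"]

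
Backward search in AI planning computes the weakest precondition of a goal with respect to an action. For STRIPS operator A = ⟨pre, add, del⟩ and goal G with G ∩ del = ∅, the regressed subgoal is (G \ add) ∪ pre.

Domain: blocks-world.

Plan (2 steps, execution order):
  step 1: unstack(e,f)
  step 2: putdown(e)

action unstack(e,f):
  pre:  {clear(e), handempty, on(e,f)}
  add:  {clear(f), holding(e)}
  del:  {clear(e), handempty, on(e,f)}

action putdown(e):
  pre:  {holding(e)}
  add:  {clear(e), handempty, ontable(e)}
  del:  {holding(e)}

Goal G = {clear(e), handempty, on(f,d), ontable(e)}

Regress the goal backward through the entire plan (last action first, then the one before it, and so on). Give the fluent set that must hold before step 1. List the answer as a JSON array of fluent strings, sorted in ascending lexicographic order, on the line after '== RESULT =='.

Work backward from the goal:
  through step 2 (putdown(e)): drop {clear(e), handempty, ontable(e)}, keep {on(f,d)}, require {holding(e)}
    → {holding(e), on(f,d)}
  through step 1 (unstack(e,f)): drop {holding(e)}, keep {on(f,d)}, require {clear(e), handempty, on(e,f)}
    → {clear(e), handempty, on(e,f), on(f,d)}

== RESULT ==
["clear(e)", "handempty", "on(e,f)", "on(f,d)"]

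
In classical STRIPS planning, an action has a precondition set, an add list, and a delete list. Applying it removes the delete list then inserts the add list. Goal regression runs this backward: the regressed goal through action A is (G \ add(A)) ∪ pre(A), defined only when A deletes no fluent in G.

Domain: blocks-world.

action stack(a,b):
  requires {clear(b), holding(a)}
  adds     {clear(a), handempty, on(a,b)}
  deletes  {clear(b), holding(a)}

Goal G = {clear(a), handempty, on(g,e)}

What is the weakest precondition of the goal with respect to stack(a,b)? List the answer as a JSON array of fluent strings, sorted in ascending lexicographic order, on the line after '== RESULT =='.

Regress:
  G ∩ del = {}  (empty — regression defined)
  G \ add = {clear(a), handempty, on(g,e)} \ {clear(a), handempty, on(a,b)} = {on(g,e)}
  ∪ pre   = {on(g,e)} ∪ {clear(b), holding(a)}
          = {clear(b), holding(a), on(g,e)}

== RESULT ==
["clear(b)", "holding(a)", "on(g,e)"]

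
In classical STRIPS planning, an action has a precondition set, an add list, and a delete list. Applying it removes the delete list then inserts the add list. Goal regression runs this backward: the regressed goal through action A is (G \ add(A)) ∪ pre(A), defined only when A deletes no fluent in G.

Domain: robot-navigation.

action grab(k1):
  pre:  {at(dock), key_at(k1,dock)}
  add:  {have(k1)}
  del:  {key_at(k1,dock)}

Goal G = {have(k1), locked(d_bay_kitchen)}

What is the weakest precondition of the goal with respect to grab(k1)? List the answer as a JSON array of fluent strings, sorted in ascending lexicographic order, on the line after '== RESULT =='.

Regress:
  G ∩ del = {}  (empty — regression defined)
  G \ add = {have(k1), locked(d_bay_kitchen)} \ {have(k1)} = {locked(d_bay_kitchen)}
  ∪ pre   = {locked(d_bay_kitchen)} ∪ {at(dock), key_at(k1,dock)}
          = {at(dock), key_at(k1,dock), locked(d_bay_kitchen)}

== RESULT ==
["at(dock)", "key_at(k1,dock)", "locked(d_bay_kitchen)"]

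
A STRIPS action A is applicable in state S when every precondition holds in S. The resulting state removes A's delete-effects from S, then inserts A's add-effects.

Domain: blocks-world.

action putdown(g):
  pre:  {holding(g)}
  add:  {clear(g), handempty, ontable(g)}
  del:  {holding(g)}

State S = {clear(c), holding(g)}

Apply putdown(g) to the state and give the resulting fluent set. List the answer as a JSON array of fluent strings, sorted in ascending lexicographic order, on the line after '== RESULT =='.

Progress:
  pre ⊆ S: {holding(g)} ⊆ S  — applicable
  S \ del = {clear(c)}
  ∪ add   = {clear(c), clear(g), handempty, ontable(g)}

== RESULT ==
["clear(c)", "clear(g)", "handempty", "ontable(g)"]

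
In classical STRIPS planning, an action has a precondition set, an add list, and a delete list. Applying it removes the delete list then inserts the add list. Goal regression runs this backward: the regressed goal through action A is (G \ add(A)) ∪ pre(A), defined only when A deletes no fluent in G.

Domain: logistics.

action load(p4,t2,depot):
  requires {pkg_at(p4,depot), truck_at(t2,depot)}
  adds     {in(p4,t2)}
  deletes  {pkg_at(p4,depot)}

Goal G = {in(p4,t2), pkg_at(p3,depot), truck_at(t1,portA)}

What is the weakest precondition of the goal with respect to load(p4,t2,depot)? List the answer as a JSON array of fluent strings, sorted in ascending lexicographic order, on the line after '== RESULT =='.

Regress:
  G ∩ del = {}  (empty — regression defined)
  G \ add = {in(p4,t2), pkg_at(p3,depot), truck_at(t1,portA)} \ {in(p4,t2)} = {pkg_at(p3,depot), truck_at(t1,portA)}
  ∪ pre   = {pkg_at(p3,depot), truck_at(t1,portA)} ∪ {pkg_at(p4,depot), truck_at(t2,depot)}
          = {pkg_at(p3,depot), pkg_at(p4,depot), truck_at(t1,portA), truck_at(t2,depot)}

== RESULT ==
["pkg_at(p3,depot)", "pkg_at(p4,depot)", "truck_at(t1,portA)", "truck_at(t2,depot)"]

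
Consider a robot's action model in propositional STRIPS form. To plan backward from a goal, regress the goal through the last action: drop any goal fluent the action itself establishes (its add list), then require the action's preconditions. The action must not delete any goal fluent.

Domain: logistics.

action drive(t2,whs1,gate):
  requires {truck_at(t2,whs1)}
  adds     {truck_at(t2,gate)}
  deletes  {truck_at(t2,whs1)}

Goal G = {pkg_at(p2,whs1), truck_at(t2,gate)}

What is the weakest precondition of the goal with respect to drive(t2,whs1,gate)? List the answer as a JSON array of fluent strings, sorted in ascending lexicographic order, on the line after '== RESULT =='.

Regress:
  G ∩ del = {}  (empty — regression defined)
  G \ add = {pkg_at(p2,whs1), truck_at(t2,gate)} \ {truck_at(t2,gate)} = {pkg_at(p2,whs1)}
  ∪ pre   = {pkg_at(p2,whs1)} ∪ {truck_at(t2,whs1)}
          = {pkg_at(p2,whs1), truck_at(t2,whs1)}

== RESULT ==
["pkg_at(p2,whs1)", "truck_at(t2,whs1)"]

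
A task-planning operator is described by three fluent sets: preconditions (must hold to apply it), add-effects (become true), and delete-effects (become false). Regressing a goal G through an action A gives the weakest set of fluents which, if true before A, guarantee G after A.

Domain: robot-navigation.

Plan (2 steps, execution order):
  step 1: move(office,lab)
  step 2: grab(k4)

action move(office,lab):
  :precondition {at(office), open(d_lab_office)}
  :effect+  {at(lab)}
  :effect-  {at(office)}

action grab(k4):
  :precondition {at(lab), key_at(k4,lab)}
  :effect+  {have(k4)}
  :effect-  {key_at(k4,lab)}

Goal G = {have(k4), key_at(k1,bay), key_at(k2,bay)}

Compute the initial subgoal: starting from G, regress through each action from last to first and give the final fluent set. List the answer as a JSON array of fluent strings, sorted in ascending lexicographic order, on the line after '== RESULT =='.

Regress step by step:
  through step 2 (grab(k4)): drop {have(k4)}, keep {key_at(k1,bay), key_at(k2,bay)}, require {at(lab), key_at(k4,lab)}
    → {at(lab), key_at(k1,bay), key_at(k2,bay), key_at(k4,lab)}
  through step 1 (move(office,lab)): drop {at(lab)}, keep {key_at(k1,bay), key_at(k2,bay), key_at(k4,lab)}, require {at(office), open(d_lab_office)}
    → {at(office), key_at(k1,bay), key_at(k2,bay), key_at(k4,lab), open(d_lab_office)}

== RESULT ==
["at(office)", "key_at(k1,bay)", "key_at(k2,bay)", "key_at(k4,lab)", "open(d_lab_office)"]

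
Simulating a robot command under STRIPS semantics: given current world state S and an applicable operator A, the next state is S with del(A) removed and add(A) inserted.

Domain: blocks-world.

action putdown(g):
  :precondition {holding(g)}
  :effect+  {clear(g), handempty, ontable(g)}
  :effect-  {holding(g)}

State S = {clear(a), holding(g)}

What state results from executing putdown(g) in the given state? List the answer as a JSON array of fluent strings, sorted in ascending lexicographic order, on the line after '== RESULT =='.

Progress:
  pre ⊆ S: {holding(g)} ⊆ S  — applicable
  S \ del = {clear(a)}
  ∪ add   = {clear(a), clear(g), handempty, ontable(g)}

== RESULT ==
["clear(a)", "clear(g)", "handempty", "ontable(g)"]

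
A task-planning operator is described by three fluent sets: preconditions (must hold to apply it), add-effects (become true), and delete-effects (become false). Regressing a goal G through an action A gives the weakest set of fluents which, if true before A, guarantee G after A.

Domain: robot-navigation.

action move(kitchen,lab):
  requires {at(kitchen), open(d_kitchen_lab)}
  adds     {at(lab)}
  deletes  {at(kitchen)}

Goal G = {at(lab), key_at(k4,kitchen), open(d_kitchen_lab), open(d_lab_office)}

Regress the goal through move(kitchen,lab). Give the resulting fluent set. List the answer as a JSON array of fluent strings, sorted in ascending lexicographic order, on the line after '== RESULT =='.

Compute (G \ add) ∪ pre:
  G ∩ del = {}  (empty — regression defined)
  G \ add = {at(lab), key_at(k4,kitchen), open(d_kitchen_lab), open(d_lab_office)} \ {at(lab)} = {key_at(k4,kitchen), open(d_kitchen_lab), open(d_lab_office)}
  ∪ pre   = {key_at(k4,kitchen), open(d_kitchen_lab), open(d_lab_office)} ∪ {at(kitchen), open(d_kitchen_lab)}
          = {at(kitchen), key_at(k4,kitchen), open(d_kitchen_lab), open(d_lab_office)}

== RESULT ==
["at(kitchen)", "key_at(k4,kitchen)", "open(d_kitchen_lab)", "open(d_lab_office)"]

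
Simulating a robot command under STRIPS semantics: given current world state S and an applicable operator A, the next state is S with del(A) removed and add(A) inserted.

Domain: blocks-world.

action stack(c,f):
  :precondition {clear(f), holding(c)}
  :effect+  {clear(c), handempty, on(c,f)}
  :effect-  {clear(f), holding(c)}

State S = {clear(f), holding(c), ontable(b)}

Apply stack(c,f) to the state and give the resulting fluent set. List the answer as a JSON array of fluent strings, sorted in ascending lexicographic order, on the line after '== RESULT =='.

Compute (S \ del) ∪ add:
  pre ⊆ S: {clear(f), holding(c)} ⊆ S  — applicable
  S \ del = {ontable(b)}
  ∪ add   = {clear(c), handempty, on(c,f), ontable(b)}

== RESULT ==
["clear(c)", "handempty", "on(c,f)", "ontable(b)"]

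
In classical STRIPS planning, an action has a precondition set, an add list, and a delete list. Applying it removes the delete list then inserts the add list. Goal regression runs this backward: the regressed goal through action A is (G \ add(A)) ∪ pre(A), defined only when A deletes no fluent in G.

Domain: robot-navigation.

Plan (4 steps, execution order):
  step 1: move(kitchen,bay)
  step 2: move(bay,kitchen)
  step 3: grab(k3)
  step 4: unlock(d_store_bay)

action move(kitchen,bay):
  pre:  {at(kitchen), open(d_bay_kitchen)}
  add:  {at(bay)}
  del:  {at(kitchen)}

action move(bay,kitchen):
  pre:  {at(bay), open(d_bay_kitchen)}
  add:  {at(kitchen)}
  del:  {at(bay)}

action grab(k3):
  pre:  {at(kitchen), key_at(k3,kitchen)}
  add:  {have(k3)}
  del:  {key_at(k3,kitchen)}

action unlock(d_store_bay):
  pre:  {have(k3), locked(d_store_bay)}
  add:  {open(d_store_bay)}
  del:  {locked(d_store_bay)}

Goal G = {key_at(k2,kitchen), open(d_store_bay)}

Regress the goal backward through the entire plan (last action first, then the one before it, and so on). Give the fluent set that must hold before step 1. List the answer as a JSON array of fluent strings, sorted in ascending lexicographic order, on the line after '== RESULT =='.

Regress step by step:
  through step 4 (unlock(d_store_bay)): drop {open(d_store_bay)}, keep {key_at(k2,kitchen)}, require {have(k3), locked(d_store_bay)}
    → {have(k3), key_at(k2,kitchen), locked(d_store_bay)}
  through step 3 (grab(k3)): drop {have(k3)}, keep {key_at(k2,kitchen), locked(d_store_bay)}, require {at(kitchen), key_at(k3,kitchen)}
    → {at(kitchen), key_at(k2,kitchen), key_at(k3,kitchen), locked(d_store_bay)}
  through step 2 (move(bay,kitchen)): drop {at(kitchen)}, keep {key_at(k2,kitchen), key_at(k3,kitchen), locked(d_store_bay)}, require {at(bay), open(d_bay_kitchen)}
    → {at(bay), key_at(k2,kitchen), key_at(k3,kitchen), locked(d_store_bay), open(d_bay_kitchen)}
  through step 1 (move(kitchen,bay)): drop {at(bay)}, keep {key_at(k2,kitchen), key_at(k3,kitchen), locked(d_store_bay), open(d_bay_kitchen)}, require {at(kitchen), open(d_bay_kitchen)}
    → {at(kitchen), key_at(k2,kitchen), key_at(k3,kitchen), locked(d_store_bay), open(d_bay_kitchen)}

== RESULT ==
["at(kitchen)", "key_at(k2,kitchen)", "key_at(k3,kitchen)", "locked(d_store_bay)", "open(d_bay_kitchen)"]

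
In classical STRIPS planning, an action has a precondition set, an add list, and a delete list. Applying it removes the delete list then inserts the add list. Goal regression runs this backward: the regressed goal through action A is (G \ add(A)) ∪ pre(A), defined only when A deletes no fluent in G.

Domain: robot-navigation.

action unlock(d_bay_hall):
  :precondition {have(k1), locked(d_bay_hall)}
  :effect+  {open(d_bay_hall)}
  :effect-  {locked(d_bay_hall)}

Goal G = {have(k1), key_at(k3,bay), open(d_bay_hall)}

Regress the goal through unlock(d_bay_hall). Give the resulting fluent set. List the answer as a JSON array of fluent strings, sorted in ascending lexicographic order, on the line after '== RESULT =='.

Regress:
  G ∩ del = {}  (empty — regression defined)
  G \ add = {have(k1), key_at(k3,bay), open(d_bay_hall)} \ {open(d_bay_hall)} = {have(k1), key_at(k3,bay)}
  ∪ pre   = {have(k1), key_at(k3,bay)} ∪ {have(k1), locked(d_bay_hall)}
          = {have(k1), key_at(k3,bay), locked(d_bay_hall)}

== RESULT ==
["have(k1)", "key_at(k3,bay)", "locked(d_bay_hall)"]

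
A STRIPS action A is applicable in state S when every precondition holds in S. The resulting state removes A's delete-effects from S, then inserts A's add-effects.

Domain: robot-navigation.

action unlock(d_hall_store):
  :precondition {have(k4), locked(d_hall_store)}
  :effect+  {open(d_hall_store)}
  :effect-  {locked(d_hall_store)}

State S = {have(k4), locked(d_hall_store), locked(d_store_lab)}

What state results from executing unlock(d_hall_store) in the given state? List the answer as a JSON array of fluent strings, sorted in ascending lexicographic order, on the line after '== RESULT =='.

Compute (S \ del) ∪ add:
  pre ⊆ S: {have(k4), locked(d_hall_store)} ⊆ S  — applicable
  S \ del = {have(k4), locked(d_store_lab)}
  ∪ add   = {have(k4), locked(d_store_lab), open(d_hall_store)}

== RESULT ==
["have(k4)", "locked(d_store_lab)", "open(d_hall_store)"]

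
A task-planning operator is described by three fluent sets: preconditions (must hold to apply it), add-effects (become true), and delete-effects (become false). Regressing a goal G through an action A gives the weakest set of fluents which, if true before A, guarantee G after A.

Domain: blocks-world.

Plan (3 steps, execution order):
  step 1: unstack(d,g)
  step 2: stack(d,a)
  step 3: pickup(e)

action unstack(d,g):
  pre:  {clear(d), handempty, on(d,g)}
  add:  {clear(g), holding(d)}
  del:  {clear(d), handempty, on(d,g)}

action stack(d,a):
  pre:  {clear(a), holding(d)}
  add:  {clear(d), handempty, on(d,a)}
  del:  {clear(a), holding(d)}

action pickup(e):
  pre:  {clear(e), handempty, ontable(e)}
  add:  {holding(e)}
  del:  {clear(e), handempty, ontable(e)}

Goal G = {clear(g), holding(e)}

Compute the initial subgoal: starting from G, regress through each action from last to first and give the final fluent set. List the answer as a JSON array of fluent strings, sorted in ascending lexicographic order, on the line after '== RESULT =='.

Regress step by step:
  through step 3 (pickup(e)): drop {holding(e)}, keep {clear(g)}, require {clear(e), handempty, ontable(e)}
    → {clear(e), clear(g), handempty, ontable(e)}
  through step 2 (stack(d,a)): drop {handempty}, keep {clear(e), clear(g), ontable(e)}, require {clear(a), holding(d)}
    → {clear(a), clear(e), clear(g), holding(d), ontable(e)}
  through step 1 (unstack(d,g)): drop {clear(g), holding(d)}, keep {clear(a), clear(e), ontable(e)}, require {clear(d), handempty, on(d,g)}
    → {clear(a), clear(d), clear(e), handempty, on(d,g), ontable(e)}

== RESULT ==
["clear(a)", "clear(d)", "clear(e)", "handempty", "on(d,g)", "ontable(e)"]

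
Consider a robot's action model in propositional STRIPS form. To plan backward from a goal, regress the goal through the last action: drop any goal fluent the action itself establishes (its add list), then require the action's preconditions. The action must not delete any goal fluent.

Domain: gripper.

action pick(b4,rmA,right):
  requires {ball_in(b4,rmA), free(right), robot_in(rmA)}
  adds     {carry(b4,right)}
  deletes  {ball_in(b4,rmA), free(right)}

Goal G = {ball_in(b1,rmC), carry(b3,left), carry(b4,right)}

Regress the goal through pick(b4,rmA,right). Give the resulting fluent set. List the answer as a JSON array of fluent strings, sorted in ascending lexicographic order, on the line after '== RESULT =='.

Compute (G \ add) ∪ pre:
  G ∩ del = {}  (empty — regression defined)
  G \ add = {ball_in(b1,rmC), carry(b3,left), carry(b4,right)} \ {carry(b4,right)} = {ball_in(b1,rmC), carry(b3,left)}
  ∪ pre   = {ball_in(b1,rmC), carry(b3,left)} ∪ {ball_in(b4,rmA), free(right), robot_in(rmA)}
          = {ball_in(b1,rmC), ball_in(b4,rmA), carry(b3,left), free(right), robot_in(rmA)}

== RESULT ==
["ball_in(b1,rmC)", "ball_in(b4,rmA)", "carry(b3,left)", "free(right)", "robot_in(rmA)"]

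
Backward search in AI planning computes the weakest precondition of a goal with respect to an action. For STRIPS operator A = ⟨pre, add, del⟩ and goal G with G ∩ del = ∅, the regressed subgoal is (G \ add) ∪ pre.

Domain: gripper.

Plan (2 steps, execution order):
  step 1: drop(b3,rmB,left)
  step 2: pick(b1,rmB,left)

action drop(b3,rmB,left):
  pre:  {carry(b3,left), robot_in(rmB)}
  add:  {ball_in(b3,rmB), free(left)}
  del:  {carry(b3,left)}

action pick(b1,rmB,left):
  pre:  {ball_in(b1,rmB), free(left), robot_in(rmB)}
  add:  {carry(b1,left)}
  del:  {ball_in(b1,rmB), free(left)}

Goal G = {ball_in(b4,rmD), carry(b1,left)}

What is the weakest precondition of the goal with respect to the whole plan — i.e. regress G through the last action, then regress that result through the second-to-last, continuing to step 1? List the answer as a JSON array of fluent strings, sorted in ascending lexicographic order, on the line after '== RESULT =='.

Work backward from the goal:
  through step 2 (pick(b1,rmB,left)): drop {carry(b1,left)}, keep {ball_in(b4,rmD)}, require {ball_in(b1,rmB), free(left), robot_in(rmB)}
    → {ball_in(b1,rmB), ball_in(b4,rmD), free(left), robot_in(rmB)}
  through step 1 (drop(b3,rmB,left)): drop {free(left)}, keep {ball_in(b1,rmB), ball_in(b4,rmD), robot_in(rmB)}, require {carry(b3,left), robot_in(rmB)}
    → {ball_in(b1,rmB), ball_in(b4,rmD), carry(b3,left), robot_in(rmB)}

== RESULT ==
["ball_in(b1,rmB)", "ball_in(b4,rmD)", "carry(b3,left)", "robot_in(rmB)"]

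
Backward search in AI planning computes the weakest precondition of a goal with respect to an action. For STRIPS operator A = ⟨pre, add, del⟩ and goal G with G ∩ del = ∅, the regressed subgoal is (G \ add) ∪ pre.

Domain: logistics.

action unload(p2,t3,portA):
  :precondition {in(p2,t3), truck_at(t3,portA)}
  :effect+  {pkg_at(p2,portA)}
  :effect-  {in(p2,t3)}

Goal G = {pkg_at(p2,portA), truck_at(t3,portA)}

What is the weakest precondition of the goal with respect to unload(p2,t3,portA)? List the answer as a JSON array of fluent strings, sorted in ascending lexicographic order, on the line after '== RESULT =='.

Compute (G \ add) ∪ pre:
  G ∩ del = {}  (empty — regression defined)
  G \ add = {pkg_at(p2,portA), truck_at(t3,portA)} \ {pkg_at(p2,portA)} = {truck_at(t3,portA)}
  ∪ pre   = {truck_at(t3,portA)} ∪ {in(p2,t3), truck_at(t3,portA)}
          = {in(p2,t3), truck_at(t3,portA)}

== RESULT ==
["in(p2,t3)", "truck_at(t3,portA)"]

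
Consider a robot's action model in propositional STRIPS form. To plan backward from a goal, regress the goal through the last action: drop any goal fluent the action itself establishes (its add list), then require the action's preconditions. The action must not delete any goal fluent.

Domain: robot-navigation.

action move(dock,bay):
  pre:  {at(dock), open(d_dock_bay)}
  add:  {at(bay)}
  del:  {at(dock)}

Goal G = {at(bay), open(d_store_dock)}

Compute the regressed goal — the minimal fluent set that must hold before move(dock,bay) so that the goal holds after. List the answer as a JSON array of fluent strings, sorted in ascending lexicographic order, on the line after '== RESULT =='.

Compute (G \ add) ∪ pre:
  G ∩ del = {}  (empty — regression defined)
  G \ add = {at(bay), open(d_store_dock)} \ {at(bay)} = {open(d_store_dock)}
  ∪ pre   = {open(d_store_dock)} ∪ {at(dock), open(d_dock_bay)}
          = {at(dock), open(d_dock_bay), open(d_store_dock)}

== RESULT ==
["at(dock)", "open(d_dock_bay)", "open(d_store_dock)"]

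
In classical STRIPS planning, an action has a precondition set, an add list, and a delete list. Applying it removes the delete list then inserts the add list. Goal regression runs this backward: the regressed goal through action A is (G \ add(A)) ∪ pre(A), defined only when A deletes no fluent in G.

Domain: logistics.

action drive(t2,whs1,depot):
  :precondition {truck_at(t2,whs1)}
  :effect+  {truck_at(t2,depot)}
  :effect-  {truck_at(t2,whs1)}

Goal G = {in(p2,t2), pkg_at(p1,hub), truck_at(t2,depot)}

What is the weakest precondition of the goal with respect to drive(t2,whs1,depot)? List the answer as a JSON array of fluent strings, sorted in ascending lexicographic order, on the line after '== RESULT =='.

Regress:
  G ∩ del = {}  (empty — regression defined)
  G \ add = {in(p2,t2), pkg_at(p1,hub), truck_at(t2,depot)} \ {truck_at(t2,depot)} = {in(p2,t2), pkg_at(p1,hub)}
  ∪ pre   = {in(p2,t2), pkg_at(p1,hub)} ∪ {truck_at(t2,whs1)}
          = {in(p2,t2), pkg_at(p1,hub), truck_at(t2,whs1)}

== RESULT ==
["in(p2,t2)", "pkg_at(p1,hub)", "truck_at(t2,whs1)"]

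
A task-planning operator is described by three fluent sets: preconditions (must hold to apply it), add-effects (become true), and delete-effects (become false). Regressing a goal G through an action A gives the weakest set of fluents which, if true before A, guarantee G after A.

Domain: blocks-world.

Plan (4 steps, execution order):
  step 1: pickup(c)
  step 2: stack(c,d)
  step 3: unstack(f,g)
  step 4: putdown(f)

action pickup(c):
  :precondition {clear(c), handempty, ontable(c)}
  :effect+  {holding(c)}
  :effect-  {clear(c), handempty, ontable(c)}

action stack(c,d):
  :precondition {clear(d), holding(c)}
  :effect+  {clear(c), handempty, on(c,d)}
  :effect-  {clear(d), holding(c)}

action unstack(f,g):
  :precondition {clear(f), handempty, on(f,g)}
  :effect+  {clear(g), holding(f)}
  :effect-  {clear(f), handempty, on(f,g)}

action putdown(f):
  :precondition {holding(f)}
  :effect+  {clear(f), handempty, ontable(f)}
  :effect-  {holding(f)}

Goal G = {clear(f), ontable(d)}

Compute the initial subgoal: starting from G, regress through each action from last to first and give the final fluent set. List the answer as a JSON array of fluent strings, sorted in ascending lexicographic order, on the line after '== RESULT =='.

Work backward from the goal:
  through step 4 (putdown(f)): drop {clear(f)}, keep {ontable(d)}, require {holding(f)}
    → {holding(f), ontable(d)}
  through step 3 (unstack(f,g)): drop {holding(f)}, keep {ontable(d)}, require {clear(f), handempty, on(f,g)}
    → {clear(f), handempty, on(f,g), ontable(d)}
  through step 2 (stack(c,d)): drop {handempty}, keep {clear(f), on(f,g), ontable(d)}, require {clear(d), holding(c)}
    → {clear(d), clear(f), holding(c), on(f,g), ontable(d)}
  through step 1 (pickup(c)): drop {holding(c)}, keep {clear(d), clear(f), on(f,g), ontable(d)}, require {clear(c), handempty, ontable(c)}
    → {clear(c), clear(d), clear(f), handempty, on(f,g), ontable(c), ontable(d)}

== RESULT ==
["clear(c)", "clear(d)", "clear(f)", "handempty", "on(f,g)", "ontable(c)", "ontable(d)"]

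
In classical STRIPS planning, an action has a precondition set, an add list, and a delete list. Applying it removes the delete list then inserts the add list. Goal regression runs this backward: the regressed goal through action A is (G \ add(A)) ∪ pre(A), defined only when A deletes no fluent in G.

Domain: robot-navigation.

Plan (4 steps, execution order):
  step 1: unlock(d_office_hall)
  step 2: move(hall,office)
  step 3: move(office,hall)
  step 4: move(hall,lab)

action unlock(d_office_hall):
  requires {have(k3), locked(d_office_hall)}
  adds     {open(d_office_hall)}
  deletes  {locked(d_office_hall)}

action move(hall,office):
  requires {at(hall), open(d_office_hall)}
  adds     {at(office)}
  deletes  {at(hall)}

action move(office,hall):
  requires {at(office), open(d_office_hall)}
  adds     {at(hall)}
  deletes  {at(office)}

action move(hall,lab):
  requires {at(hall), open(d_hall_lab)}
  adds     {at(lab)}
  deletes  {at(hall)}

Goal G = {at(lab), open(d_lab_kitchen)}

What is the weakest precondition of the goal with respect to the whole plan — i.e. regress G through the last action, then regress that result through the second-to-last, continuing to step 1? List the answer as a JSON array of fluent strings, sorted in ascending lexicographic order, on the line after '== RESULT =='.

Regress step by step:
  through step 4 (move(hall,lab)): drop {at(lab)}, keep {open(d_lab_kitchen)}, require {at(hall), open(d_hall_lab)}
    → {at(hall), open(d_hall_lab), open(d_lab_kitchen)}
  through step 3 (move(office,hall)): drop {at(hall)}, keep {open(d_hall_lab), open(d_lab_kitchen)}, require {at(office), open(d_office_hall)}
    → {at(office), open(d_hall_lab), open(d_lab_kitchen), open(d_office_hall)}
  through step 2 (move(hall,office)): drop {at(office)}, keep {open(d_hall_lab), open(d_lab_kitchen), open(d_office_hall)}, require {at(hall), open(d_office_hall)}
    → {at(hall), open(d_hall_lab), open(d_lab_kitchen), open(d_office_hall)}
  through step 1 (unlock(d_office_hall)): drop {open(d_office_hall)}, keep {at(hall), open(d_hall_lab), open(d_lab_kitchen)}, require {have(k3), locked(d_office_hall)}
    → {at(hall), have(k3), locked(d_office_hall), open(d_hall_lab), open(d_lab_kitchen)}

== RESULT ==
["at(hall)", "have(k3)", "locked(d_office_hall)", "open(d_hall_lab)", "open(d_lab_kitchen)"]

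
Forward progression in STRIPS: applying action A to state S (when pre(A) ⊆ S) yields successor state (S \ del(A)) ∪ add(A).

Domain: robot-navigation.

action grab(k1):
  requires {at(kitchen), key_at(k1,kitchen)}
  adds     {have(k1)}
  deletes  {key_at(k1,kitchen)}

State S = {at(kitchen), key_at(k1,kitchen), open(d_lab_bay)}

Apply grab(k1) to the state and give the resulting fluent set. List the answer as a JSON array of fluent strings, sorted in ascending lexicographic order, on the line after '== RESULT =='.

Compute (S \ del) ∪ add:
  pre ⊆ S: {at(kitchen), key_at(k1,kitchen)} ⊆ S  — applicable
  S \ del = {at(kitchen), open(d_lab_bay)}
  ∪ add   = {at(kitchen), have(k1), open(d_lab_bay)}

== RESULT ==
["at(kitchen)", "have(k1)", "open(d_lab_bay)"]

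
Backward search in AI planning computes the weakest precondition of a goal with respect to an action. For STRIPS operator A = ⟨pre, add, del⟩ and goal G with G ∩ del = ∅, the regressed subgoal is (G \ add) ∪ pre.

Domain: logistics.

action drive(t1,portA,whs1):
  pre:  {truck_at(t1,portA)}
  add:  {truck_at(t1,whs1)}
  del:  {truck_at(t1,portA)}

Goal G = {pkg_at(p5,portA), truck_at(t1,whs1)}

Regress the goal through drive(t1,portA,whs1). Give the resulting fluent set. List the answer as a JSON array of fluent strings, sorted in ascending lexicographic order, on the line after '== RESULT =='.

Compute (G \ add) ∪ pre:
  G ∩ del = {}  (empty — regression defined)
  G \ add = {pkg_at(p5,portA), truck_at(t1,whs1)} \ {truck_at(t1,whs1)} = {pkg_at(p5,portA)}
  ∪ pre   = {pkg_at(p5,portA)} ∪ {truck_at(t1,portA)}
          = {pkg_at(p5,portA), truck_at(t1,portA)}

== RESULT ==
["pkg_at(p5,portA)", "truck_at(t1,portA)"]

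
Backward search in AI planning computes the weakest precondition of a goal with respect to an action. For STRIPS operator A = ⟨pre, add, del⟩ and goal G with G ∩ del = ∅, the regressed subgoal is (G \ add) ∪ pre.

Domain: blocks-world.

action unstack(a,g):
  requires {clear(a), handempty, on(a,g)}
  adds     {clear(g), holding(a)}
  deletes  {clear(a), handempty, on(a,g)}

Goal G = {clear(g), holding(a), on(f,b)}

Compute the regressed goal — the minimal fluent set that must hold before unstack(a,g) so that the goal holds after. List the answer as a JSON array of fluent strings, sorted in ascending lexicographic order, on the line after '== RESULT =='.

Regress:
  G ∩ del = {}  (empty — regression defined)
  G \ add = {clear(g), holding(a), on(f,b)} \ {clear(g), holding(a)} = {on(f,b)}
  ∪ pre   = {on(f,b)} ∪ {clear(a), handempty, on(a,g)}
          = {clear(a), handempty, on(a,g), on(f,b)}

== RESULT ==
["clear(a)", "handempty", "on(a,g)", "on(f,b)"]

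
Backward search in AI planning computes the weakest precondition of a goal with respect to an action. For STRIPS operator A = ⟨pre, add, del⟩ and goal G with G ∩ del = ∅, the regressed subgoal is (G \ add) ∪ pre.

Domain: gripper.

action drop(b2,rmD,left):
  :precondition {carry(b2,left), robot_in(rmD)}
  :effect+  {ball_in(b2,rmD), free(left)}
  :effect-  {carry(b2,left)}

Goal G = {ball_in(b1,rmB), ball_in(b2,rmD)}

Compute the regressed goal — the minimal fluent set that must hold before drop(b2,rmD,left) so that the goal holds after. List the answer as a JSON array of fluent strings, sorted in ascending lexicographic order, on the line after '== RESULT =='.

Compute (G \ add) ∪ pre:
  G ∩ del = {}  (empty — regression defined)
  G \ add = {ball_in(b1,rmB), ball_in(b2,rmD)} \ {ball_in(b2,rmD), free(left)} = {ball_in(b1,rmB)}
  ∪ pre   = {ball_in(b1,rmB)} ∪ {carry(b2,left), robot_in(rmD)}
          = {ball_in(b1,rmB), carry(b2,left), robot_in(rmD)}

== RESULT ==
["ball_in(b1,rmB)", "carry(b2,left)", "robot_in(rmD)"]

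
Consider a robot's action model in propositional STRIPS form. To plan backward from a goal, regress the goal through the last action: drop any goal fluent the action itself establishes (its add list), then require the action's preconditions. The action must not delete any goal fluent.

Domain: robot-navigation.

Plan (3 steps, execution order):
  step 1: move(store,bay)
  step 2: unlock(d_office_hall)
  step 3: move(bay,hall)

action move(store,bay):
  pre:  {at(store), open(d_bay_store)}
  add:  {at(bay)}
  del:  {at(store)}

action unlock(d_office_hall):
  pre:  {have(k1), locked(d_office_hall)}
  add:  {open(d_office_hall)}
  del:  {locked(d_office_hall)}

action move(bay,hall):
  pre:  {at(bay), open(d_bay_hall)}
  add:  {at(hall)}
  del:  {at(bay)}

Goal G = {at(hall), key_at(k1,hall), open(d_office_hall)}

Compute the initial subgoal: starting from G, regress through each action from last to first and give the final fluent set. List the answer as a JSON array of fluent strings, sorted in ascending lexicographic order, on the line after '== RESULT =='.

Regress step by step:
  through step 3 (move(bay,hall)): drop {at(hall)}, keep {key_at(k1,hall), open(d_office_hall)}, require {at(bay), open(d_bay_hall)}
    → {at(bay), key_at(k1,hall), open(d_bay_hall), open(d_office_hall)}
  through step 2 (unlock(d_office_hall)): drop {open(d_office_hall)}, keep {at(bay), key_at(k1,hall), open(d_bay_hall)}, require {have(k1), locked(d_office_hall)}
    → {at(bay), have(k1), key_at(k1,hall), locked(d_office_hall), open(d_bay_hall)}
  through step 1 (move(store,bay)): drop {at(bay)}, keep {have(k1), key_at(k1,hall), locked(d_office_hall), open(d_bay_hall)}, require {at(store), open(d_bay_store)}
    → {at(store), have(k1), key_at(k1,hall), locked(d_office_hall), open(d_bay_hall), open(d_bay_store)}

== RESULT ==
["at(store)", "have(k1)", "key_at(k1,hall)", "locked(d_office_hall)", "open(d_bay_hall)", "open(d_bay_store)"]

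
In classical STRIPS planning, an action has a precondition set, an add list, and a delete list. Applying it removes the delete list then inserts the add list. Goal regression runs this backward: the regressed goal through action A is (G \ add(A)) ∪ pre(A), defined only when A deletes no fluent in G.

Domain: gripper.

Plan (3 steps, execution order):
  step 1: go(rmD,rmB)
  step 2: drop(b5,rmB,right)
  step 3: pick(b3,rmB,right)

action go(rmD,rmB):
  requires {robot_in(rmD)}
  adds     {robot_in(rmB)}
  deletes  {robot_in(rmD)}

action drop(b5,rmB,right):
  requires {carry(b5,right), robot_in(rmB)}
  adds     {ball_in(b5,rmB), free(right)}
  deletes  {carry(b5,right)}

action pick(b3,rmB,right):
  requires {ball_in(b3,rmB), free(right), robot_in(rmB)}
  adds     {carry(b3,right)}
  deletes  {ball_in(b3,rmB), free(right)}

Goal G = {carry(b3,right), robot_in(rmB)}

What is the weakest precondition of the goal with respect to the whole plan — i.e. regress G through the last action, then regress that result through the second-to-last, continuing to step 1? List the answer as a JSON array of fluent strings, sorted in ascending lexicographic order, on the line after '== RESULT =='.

Regress step by step:
  through step 3 (pick(b3,rmB,right)): drop {carry(b3,right)}, keep {robot_in(rmB)}, require {ball_in(b3,rmB), free(right), robot_in(rmB)}
    → {ball_in(b3,rmB), free(right), robot_in(rmB)}
  through step 2 (drop(b5,rmB,right)): drop {free(right)}, keep {ball_in(b3,rmB), robot_in(rmB)}, require {carry(b5,right), robot_in(rmB)}
    → {ball_in(b3,rmB), carry(b5,right), robot_in(rmB)}
  through step 1 (go(rmD,rmB)): drop {robot_in(rmB)}, keep {ball_in(b3,rmB), carry(b5,right)}, require {robot_in(rmD)}
    → {ball_in(b3,rmB), carry(b5,right), robot_in(rmD)}

== RESULT ==
["ball_in(b3,rmB)", "carry(b5,right)", "robot_in(rmD)"]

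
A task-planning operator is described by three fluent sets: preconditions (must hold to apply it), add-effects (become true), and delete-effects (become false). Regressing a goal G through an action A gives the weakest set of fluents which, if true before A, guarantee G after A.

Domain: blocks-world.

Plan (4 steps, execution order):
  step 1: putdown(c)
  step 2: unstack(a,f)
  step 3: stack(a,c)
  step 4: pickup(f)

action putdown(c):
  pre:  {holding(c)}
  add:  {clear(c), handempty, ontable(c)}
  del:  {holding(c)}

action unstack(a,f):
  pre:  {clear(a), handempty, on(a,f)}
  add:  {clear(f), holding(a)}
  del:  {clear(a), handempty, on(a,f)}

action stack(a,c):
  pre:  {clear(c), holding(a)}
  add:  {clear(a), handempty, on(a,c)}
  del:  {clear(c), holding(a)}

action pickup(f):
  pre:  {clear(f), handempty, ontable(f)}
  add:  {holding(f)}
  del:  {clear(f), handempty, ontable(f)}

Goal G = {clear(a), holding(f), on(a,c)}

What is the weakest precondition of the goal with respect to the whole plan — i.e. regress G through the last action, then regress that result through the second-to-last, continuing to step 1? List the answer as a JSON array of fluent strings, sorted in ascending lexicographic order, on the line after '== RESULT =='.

Work backward from the goal:
  through step 4 (pickup(f)): drop {holding(f)}, keep {clear(a), on(a,c)}, require {clear(f), handempty, ontable(f)}
    → {clear(a), clear(f), handempty, on(a,c), ontable(f)}
  through step 3 (stack(a,c)): drop {clear(a), handempty, on(a,c)}, keep {clear(f), ontable(f)}, require {clear(c), holding(a)}
    → {clear(c), clear(f), holding(a), ontable(f)}
  through step 2 (unstack(a,f)): drop {clear(f), holding(a)}, keep {clear(c), ontable(f)}, require {clear(a), handempty, on(a,f)}
    → {clear(a), clear(c), handempty, on(a,f), ontable(f)}
  through step 1 (putdown(c)): drop {clear(c), handempty}, keep {clear(a), on(a,f), ontable(f)}, require {holding(c)}
    → {clear(a), holding(c), on(a,f), ontable(f)}

== RESULT ==
["clear(a)", "holding(c)", "on(a,f)", "ontable(f)"]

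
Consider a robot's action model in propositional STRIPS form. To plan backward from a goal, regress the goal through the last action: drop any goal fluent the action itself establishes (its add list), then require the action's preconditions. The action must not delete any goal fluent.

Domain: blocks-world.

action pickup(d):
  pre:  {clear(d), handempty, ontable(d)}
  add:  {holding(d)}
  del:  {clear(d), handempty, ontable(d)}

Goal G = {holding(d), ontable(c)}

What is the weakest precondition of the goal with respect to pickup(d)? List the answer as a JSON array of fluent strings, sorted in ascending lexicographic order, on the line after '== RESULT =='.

Regress:
  G ∩ del = {}  (empty — regression defined)
  G \ add = {holding(d), ontable(c)} \ {holding(d)} = {ontable(c)}
  ∪ pre   = {ontable(c)} ∪ {clear(d), handempty, ontable(d)}
          = {clear(d), handempty, ontable(c), ontable(d)}

== RESULT ==
["clear(d)", "handempty", "ontable(c)", "ontable(d)"]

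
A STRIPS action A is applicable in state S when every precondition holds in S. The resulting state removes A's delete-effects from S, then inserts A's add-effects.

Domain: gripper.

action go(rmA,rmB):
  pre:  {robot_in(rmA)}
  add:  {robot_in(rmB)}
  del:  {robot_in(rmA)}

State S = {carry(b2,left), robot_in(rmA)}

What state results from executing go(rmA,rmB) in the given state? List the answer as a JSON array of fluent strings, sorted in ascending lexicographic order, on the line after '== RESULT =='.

Progress:
  pre ⊆ S: {robot_in(rmA)} ⊆ S  — applicable
  S \ del = {carry(b2,left)}
  ∪ add   = {carry(b2,left), robot_in(rmB)}

== RESULT ==
["carry(b2,left)", "robot_in(rmB)"]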